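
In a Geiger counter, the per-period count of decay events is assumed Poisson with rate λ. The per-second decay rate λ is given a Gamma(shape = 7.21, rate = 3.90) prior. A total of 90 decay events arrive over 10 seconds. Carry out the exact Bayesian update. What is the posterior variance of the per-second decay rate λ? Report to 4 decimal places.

0.5031

With a Gamma(shape α, rate β) prior, the Poisson likelihood is conjugate: the posterior is Gamma(α + ΣXᵢ, β + n).
Posterior: Gamma(α+S, β+n) = Gamma(7.21+90, 3.90+10) = Gamma(97.21, 13.90).
Var = α/β² = 97.21/13.90² = 0.5031.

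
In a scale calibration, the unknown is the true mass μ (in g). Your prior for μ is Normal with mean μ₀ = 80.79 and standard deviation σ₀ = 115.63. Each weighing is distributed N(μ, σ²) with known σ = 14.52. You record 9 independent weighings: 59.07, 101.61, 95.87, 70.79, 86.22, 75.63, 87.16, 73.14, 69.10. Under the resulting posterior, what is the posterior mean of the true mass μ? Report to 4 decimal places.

For Normal data with known variance σ², a Normal(μ₀, σ₀²) prior on μ is conjugate. Posterior precision = 1/σ₀² + n/σ²; posterior mean is the precision-weighted average of μ₀ and x̄.
Σxᵢ = 59.07 + 101.61 + 95.87 + 70.79 + 86.22 + 75.63 + 87.16 + 73.14 + 69.10 = 718.59, so n·x̄ = 718.59.
σ₀² = 115.63² = 13370.2969, σ² = 14.52² = 210.8304; σ² + n·σ₀² = 210.8304 + 9·13370.2969 = 120543.5025.
Posterior mean = (μ₀/σ₀² + n·x̄/σ²)/(1/σ₀² + n/σ²) = (σ²·μ₀ + σ₀²·n·x̄)/(σ² + n·σ₀²) = (210.8304·80.79 + 13370.2969·718.59)/120543.5025 = 9624794.637387/120543.5025 = 79.8450.

79.8450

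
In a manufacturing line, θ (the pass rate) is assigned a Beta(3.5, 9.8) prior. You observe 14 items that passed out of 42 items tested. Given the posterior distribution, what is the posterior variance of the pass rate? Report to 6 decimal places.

0.003842

The Beta prior is conjugate to a Binomial/Bernoulli likelihood; the update adds successes to α and failures to β.
Posterior: Beta(α+k, β+n−k) = Beta(3.5+14, 9.8+28) = Beta(17.5, 37.8).
Var = αβ/((α+β)²(α+β+1)) = 17.5·37.8/(55.3²·56.3) = 0.003842.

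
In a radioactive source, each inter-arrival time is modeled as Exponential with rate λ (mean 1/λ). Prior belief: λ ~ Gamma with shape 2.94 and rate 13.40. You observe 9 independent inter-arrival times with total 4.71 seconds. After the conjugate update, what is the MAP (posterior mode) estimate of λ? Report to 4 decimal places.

With a Gamma(shape α, rate β) prior on the exponential rate λ, the posterior after n observations with total T = Σxᵢ is Gamma(α+n, β+T).
Posterior: Gamma(2.94+9, 13.40+4.71) = Gamma(11.94, 18.11).
Mode = (α−1)/β = 0.6041.

0.6041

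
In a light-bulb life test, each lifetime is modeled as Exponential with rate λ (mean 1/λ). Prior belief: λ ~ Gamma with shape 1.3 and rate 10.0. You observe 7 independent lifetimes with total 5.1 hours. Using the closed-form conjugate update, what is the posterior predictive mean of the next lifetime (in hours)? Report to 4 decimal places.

2.0685

With a Gamma(shape α, rate β) prior on the exponential rate λ, the posterior after n observations with total T = Σxᵢ is Gamma(α+n, β+T).
Posterior: Gamma(1.3+7, 10.0+5.1) = Gamma(8.3, 15.1).
The predictive distribution for the next observation is Lomax; its mean is β/(α−1) = 15.1/7.3 = 2.0685.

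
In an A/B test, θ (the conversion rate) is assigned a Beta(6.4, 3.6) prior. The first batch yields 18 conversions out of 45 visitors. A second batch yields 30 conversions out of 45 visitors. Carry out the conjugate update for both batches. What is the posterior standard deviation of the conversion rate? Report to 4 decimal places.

The Beta prior is conjugate to a Binomial/Bernoulli likelihood; the update adds successes to α and failures to β.
After batch 1: Beta(6.4+18, 3.6+27) = Beta(24.4, 30.6).
After batch 2: Beta(24.4+30, 30.6+15) = Beta(54.4, 45.6).
Var = αβ/((α+β)²(α+β+1)) = 54.4·45.6/(100.0²·101.0) = 0.00245608; SD = √0.00245608 = 0.0496.

0.0496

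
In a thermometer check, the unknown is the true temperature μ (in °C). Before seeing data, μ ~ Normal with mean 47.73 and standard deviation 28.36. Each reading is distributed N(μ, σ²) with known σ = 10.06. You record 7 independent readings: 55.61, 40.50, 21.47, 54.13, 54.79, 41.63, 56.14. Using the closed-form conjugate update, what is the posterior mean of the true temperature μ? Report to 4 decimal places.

For Normal data with known variance σ², a Normal(μ₀, σ₀²) prior on μ is conjugate. Posterior precision = 1/σ₀² + n/σ²; posterior mean is the precision-weighted average of μ₀ and x̄.
Σxᵢ = 55.61 + 40.50 + 21.47 + 54.13 + 54.79 + 41.63 + 56.14 = 324.27, so n·x̄ = 324.27.
σ₀² = 28.36² = 804.2896, σ² = 10.06² = 101.2036; σ² + n·σ₀² = 101.2036 + 7·804.2896 = 5731.2308.
Posterior mean = (μ₀/σ₀² + n·x̄/σ²)/(1/σ₀² + n/σ²) = (σ²·μ₀ + σ₀²·n·x̄)/(σ² + n·σ₀²) = (101.2036·47.73 + 804.2896·324.27)/5731.2308 = 265637.43642/5731.2308 = 46.3491.

46.3491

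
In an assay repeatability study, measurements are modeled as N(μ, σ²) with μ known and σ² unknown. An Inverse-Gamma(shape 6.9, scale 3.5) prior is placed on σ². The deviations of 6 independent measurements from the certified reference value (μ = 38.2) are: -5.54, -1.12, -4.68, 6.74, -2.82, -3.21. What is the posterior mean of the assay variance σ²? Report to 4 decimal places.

With known mean μ and an Inverse-Gamma(α, β) prior on σ², the Normal likelihood is conjugate: posterior is Inv-Gamma(α + n/2, β + Σ(xᵢ−μ)²/2).
Σ(xᵢ−μ)² = (-5.54)² + (-1.12)² + (-4.68)² + (6.74)² + (-2.82)² + (-3.21)² = 117.5325.
Posterior: Inv-Gamma(6.9 + 6/2, 3.5 + 117.5325/2) = Inv-Gamma(9.90, 62.26625).
E[σ²|data] = β/(α−1) = 62.26625/8.90 = 6.9962.

6.9962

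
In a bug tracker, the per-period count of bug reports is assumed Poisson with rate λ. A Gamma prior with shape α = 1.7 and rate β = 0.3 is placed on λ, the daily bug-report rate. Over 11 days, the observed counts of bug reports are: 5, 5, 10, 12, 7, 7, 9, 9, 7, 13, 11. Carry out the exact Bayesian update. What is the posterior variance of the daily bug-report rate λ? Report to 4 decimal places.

With a Gamma(shape α, rate β) prior, the Poisson likelihood is conjugate: the posterior is Gamma(α + ΣXᵢ, β + n).
Sum of counts S = 95 over n = 11 days.
Posterior: Gamma(α+S, β+n) = Gamma(1.7+95, 0.3+11) = Gamma(96.7, 11.3).
Var = α/β² = 96.7/11.3² = 0.7573.

0.7573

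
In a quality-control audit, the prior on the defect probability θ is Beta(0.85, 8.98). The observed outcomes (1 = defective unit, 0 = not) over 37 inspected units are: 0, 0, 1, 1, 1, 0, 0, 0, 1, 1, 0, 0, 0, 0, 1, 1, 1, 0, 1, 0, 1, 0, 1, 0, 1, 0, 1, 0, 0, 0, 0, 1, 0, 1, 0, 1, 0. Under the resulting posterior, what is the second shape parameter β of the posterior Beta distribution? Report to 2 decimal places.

The Beta prior is conjugate to a Binomial/Bernoulli likelihood; the update adds successes to α and failures to β.
Posterior: Beta(α+k, β+n−k) = Beta(0.85+16, 8.98+21) = Beta(16.85, 29.98).
Posterior β = 29.98.

29.98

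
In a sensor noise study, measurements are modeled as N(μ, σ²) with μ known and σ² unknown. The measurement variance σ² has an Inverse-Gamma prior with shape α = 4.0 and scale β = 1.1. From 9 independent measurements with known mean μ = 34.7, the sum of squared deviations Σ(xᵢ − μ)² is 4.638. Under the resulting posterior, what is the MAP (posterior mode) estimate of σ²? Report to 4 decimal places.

With known mean μ and an Inverse-Gamma(α, β) prior on σ², the Normal likelihood is conjugate: posterior is Inv-Gamma(α + n/2, β + Σ(xᵢ−μ)²/2).
Posterior: Inv-Gamma(4.0 + 9/2, 1.1 + 4.638/2) = Inv-Gamma(8.50, 3.4190).
Mode = β/(α+1) = 3.4190/9.50 = 0.3599.

0.3599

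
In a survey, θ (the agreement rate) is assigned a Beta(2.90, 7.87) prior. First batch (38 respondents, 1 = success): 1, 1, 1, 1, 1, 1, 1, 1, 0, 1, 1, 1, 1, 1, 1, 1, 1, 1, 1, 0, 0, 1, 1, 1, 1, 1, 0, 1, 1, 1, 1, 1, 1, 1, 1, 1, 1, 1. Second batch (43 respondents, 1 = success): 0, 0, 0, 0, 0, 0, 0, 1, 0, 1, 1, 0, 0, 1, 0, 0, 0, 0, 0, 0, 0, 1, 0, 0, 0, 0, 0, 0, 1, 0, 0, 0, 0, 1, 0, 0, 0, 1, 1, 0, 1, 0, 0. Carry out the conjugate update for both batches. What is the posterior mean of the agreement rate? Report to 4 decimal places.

The Beta prior is conjugate to a Binomial/Bernoulli likelihood; the update adds successes to α and failures to β.
After batch 1: Beta(2.90+34, 7.87+4) = Beta(36.90, 11.87).
After batch 2: Beta(36.90+10, 11.87+33) = Beta(46.90, 44.87).
Posterior mean = α/(α+β) = 46.90/91.77 = 0.5111.

0.5111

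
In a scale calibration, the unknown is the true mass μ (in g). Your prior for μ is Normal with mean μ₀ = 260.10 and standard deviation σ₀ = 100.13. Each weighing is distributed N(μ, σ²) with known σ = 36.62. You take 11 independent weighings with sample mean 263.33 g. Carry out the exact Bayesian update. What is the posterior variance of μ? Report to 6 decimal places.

For Normal data with known variance σ², a Normal(μ₀, σ₀²) prior on μ is conjugate. Posterior precision = 1/σ₀² + n/σ²; posterior mean is the precision-weighted average of μ₀ and x̄.
σ₀² = 100.13² = 10026.0169, σ² = 36.62² = 1341.0244; σ² + n·σ₀² = 1341.0244 + 11·10026.0169 = 111627.2103.
Posterior precision = 1/σ₀² + n/σ² = 1/10026.0169 + 11/1341.0244 = (σ² + n·σ₀²)/(σ₀²σ²) = 111627.2103/(10026.0169·1341.0244); posterior variance σₙ² = σ₀²σ²/(σ² + n·σ₀²) = 10026.0169·1341.0244/111627.2103 = 120.446738.

120.446738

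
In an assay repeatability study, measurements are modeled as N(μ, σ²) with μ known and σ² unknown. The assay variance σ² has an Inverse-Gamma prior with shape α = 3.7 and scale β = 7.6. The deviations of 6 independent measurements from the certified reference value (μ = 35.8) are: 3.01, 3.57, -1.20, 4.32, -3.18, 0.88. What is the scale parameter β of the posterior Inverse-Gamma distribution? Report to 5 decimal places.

33.99710

With known mean μ and an Inverse-Gamma(α, β) prior on σ², the Normal likelihood is conjugate: posterior is Inv-Gamma(α + n/2, β + Σ(xᵢ−μ)²/2).
Σ(xᵢ−μ)² = (3.01)² + (3.57)² + (-1.20)² + (4.32)² + (-3.18)² + (0.88)² = 52.7942.
Posterior: Inv-Gamma(3.7 + 6/2, 7.6 + 52.7942/2) = Inv-Gamma(6.70, 33.99710).
Posterior β = 33.99710.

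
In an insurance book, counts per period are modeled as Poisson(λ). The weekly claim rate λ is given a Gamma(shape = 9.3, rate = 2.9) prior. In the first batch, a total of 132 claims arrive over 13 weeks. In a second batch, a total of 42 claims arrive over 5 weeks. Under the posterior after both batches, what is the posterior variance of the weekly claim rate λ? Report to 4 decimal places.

With a Gamma(shape α, rate β) prior, the Poisson likelihood is conjugate: the posterior is Gamma(α + ΣXᵢ, β + n).
After batch 1: Gamma(α+S, β+n) = Gamma(9.3+132, 2.9+13) = Gamma(141.3, 15.9).
After batch 2: Gamma(α+S, β+n) = Gamma(141.3+42, 15.9+5) = Gamma(183.3, 20.9).
Var = α/β² = 183.3/20.9² = 0.4196.

0.4196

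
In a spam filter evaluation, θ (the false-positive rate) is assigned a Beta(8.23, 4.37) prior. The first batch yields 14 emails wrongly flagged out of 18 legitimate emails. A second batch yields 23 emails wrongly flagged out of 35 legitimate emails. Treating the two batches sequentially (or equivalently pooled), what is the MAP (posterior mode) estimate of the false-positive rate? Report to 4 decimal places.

0.6954

The Beta prior is conjugate to a Binomial/Bernoulli likelihood; the update adds successes to α and failures to β.
After batch 1: Beta(8.23+14, 4.37+4) = Beta(22.23, 8.37).
After batch 2: Beta(22.23+23, 8.37+12) = Beta(45.23, 20.37).
Mode of Beta(a,b) for a,b>1 is (a−1)/(a+b−2) = 44.23/63.60 = 0.6954.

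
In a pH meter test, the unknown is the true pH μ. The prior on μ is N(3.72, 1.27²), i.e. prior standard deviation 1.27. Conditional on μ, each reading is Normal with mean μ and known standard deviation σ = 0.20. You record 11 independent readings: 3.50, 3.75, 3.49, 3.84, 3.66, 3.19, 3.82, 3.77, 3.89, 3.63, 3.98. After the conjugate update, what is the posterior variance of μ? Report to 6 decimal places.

For Normal data with known variance σ², a Normal(μ₀, σ₀²) prior on μ is conjugate. Posterior precision = 1/σ₀² + n/σ²; posterior mean is the precision-weighted average of μ₀ and x̄.
σ₀² = 1.27² = 1.6129, σ² = 0.20² = 0.04; σ² + n·σ₀² = 0.04 + 11·1.6129 = 17.7819.
Posterior precision = 1/σ₀² + n/σ² = 1/1.6129 + 11/0.04 = (σ² + n·σ₀²)/(σ₀²σ²) = 17.7819/(1.6129·0.04); posterior variance σₙ² = σ₀²σ²/(σ² + n·σ₀²) = 1.6129·0.04/17.7819 = 0.003628.

0.003628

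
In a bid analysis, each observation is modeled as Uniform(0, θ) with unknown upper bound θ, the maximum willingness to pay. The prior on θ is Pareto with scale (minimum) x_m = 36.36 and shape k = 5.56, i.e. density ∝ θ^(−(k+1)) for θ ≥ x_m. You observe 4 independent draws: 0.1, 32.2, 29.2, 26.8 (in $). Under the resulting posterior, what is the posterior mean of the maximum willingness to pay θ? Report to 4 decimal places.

40.6077

A Pareto(scale x_m, shape k) prior on the upper bound θ of Uniform(0, θ) is conjugate: posterior is Pareto(max(x_m, max xᵢ), k + n).
Sample maximum = 32.2; prior scale x_m = 36.36 → posterior scale = max = 36.36.
Posterior shape = 5.56 + 4 = 9.56.
E[θ|data] = k·x_m/(k−1) = 9.56·36.36/8.56 = 40.6077.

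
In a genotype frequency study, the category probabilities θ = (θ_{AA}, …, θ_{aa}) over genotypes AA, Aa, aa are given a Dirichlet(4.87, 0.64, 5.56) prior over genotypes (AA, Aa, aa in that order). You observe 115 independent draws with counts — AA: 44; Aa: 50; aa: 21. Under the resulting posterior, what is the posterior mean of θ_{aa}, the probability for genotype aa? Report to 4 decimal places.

The Dirichlet prior is conjugate to the Multinomial likelihood: each posterior αⱼ = prior αⱼ + observed count nⱼ.
Posterior concentration: (48.87, 50.64, 26.56), total = 126.07.
E[θ_{aa}|data] = α_{aa}/Σα = 26.56/126.07 = 0.2107.

0.2107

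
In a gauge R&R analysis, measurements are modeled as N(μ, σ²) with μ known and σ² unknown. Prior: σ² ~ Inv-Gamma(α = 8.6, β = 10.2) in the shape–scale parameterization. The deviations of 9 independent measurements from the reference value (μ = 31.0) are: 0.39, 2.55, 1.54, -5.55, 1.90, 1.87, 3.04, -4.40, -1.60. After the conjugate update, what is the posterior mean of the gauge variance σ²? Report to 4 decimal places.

4.0701

With known mean μ and an Inverse-Gamma(α, β) prior on σ², the Normal likelihood is conjugate: posterior is Inv-Gamma(α + n/2, β + Σ(xᵢ−μ)²/2).
Σ(xᵢ−μ)² = (0.39)² + (2.55)² + (1.54)² + (-5.55)² + (1.90)² + (1.87)² + (3.04)² + (-4.40)² + (-1.60)² = 78.0972.
Posterior: Inv-Gamma(8.6 + 9/2, 10.2 + 78.0972/2) = Inv-Gamma(13.10, 49.24860).
E[σ²|data] = β/(α−1) = 49.24860/12.10 = 4.0701.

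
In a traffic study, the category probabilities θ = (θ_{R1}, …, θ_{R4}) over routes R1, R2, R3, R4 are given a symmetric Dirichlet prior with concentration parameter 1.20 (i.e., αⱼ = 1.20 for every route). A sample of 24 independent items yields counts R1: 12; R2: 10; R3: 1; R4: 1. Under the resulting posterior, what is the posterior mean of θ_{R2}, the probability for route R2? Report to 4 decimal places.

0.3889

The Dirichlet prior is conjugate to the Multinomial likelihood: each posterior αⱼ = prior αⱼ + observed count nⱼ.
Posterior concentration: (13.20, 11.20, 2.20, 2.20), total = 28.80.
E[θ_{R2}|data] = α_{R2}/Σα = 11.20/28.80 = 0.3889.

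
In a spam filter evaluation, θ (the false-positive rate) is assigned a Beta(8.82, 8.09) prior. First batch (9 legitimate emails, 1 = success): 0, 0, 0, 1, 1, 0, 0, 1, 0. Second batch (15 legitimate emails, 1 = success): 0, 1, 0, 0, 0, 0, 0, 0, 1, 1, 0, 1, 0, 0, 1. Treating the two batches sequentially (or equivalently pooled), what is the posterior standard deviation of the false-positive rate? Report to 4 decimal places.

0.0760

The Beta prior is conjugate to a Binomial/Bernoulli likelihood; the update adds successes to α and failures to β.
After batch 1: Beta(8.82+3, 8.09+6) = Beta(11.82, 14.09).
After batch 2: Beta(11.82+5, 14.09+10) = Beta(16.82, 24.09).
Var = αβ/((α+β)²(α+β+1)) = 16.82·24.09/(40.91²·41.91) = 0.00577678; SD = √0.00577678 = 0.0760.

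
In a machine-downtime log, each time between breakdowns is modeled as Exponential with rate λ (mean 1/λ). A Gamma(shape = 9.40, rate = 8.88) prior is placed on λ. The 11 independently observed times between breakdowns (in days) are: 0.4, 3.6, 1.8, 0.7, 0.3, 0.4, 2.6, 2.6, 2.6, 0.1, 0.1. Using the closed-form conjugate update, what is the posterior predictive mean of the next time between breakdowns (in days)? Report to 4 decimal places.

1.2412

With a Gamma(shape α, rate β) prior on the exponential rate λ, the posterior after n observations with total T = Σxᵢ is Gamma(α+n, β+T).
Sum of observations T = 15.2 days; n = 11.
Posterior: Gamma(9.40+11, 8.88+15.2) = Gamma(20.40, 24.08).
The predictive distribution for the next observation is Lomax; its mean is β/(α−1) = 24.08/19.40 = 1.2412.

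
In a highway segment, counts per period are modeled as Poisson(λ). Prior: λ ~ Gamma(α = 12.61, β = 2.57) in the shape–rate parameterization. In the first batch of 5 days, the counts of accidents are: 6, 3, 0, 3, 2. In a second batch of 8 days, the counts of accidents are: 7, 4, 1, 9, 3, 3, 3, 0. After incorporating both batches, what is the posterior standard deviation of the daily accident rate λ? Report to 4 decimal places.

0.4832

With a Gamma(shape α, rate β) prior, the Poisson likelihood is conjugate: the posterior is Gamma(α + ΣXᵢ, β + n).
Batch 1: sum of counts S = 14 over n = 5 days.
After batch 1: Gamma(α+S, β+n) = Gamma(12.61+14, 2.57+5) = Gamma(26.61, 7.57).
Batch 2: sum of counts S = 30 over n = 8 days.
After batch 2: Gamma(α+S, β+n) = Gamma(26.61+30, 7.57+8) = Gamma(56.61, 15.57).
SD = √α/β = √56.61/15.57 = 0.4832.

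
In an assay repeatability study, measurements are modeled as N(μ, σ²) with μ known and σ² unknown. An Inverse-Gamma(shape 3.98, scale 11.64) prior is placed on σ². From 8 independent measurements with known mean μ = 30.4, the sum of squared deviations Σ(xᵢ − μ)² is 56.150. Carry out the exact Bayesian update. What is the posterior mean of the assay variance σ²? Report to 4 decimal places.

With known mean μ and an Inverse-Gamma(α, β) prior on σ², the Normal likelihood is conjugate: posterior is Inv-Gamma(α + n/2, β + Σ(xᵢ−μ)²/2).
Posterior: Inv-Gamma(3.98 + 8/2, 11.64 + 56.150/2) = Inv-Gamma(7.98, 39.7150).
E[σ²|data] = β/(α−1) = 39.7150/6.98 = 5.6898.

5.6898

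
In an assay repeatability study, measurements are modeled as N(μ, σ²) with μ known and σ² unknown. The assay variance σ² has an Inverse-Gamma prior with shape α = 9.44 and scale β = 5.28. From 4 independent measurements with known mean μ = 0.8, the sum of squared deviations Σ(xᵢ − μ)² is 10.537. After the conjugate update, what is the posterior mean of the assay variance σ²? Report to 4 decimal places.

With known mean μ and an Inverse-Gamma(α, β) prior on σ², the Normal likelihood is conjugate: posterior is Inv-Gamma(α + n/2, β + Σ(xᵢ−μ)²/2).
Posterior: Inv-Gamma(9.44 + 4/2, 5.28 + 10.537/2) = Inv-Gamma(11.44, 10.5485).
E[σ²|data] = β/(α−1) = 10.5485/10.44 = 1.0104.

1.0104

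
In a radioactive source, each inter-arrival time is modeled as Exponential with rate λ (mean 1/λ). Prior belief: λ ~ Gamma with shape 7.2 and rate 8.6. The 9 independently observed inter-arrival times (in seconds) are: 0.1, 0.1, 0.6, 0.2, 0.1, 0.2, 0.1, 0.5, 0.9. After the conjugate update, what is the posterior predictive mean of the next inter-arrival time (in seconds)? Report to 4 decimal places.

With a Gamma(shape α, rate β) prior on the exponential rate λ, the posterior after n observations with total T = Σxᵢ is Gamma(α+n, β+T).
Sum of observations T = 2.8 seconds; n = 9.
Posterior: Gamma(7.2+9, 8.6+2.8) = Gamma(16.2, 11.4).
The predictive distribution for the next observation is Lomax; its mean is β/(α−1) = 11.4/15.2 = 0.7500.

0.7500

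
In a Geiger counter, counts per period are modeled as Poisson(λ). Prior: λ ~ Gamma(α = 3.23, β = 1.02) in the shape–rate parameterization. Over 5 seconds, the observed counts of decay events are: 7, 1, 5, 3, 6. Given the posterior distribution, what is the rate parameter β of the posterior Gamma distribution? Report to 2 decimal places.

With a Gamma(shape α, rate β) prior, the Poisson likelihood is conjugate: the posterior is Gamma(α + ΣXᵢ, β + n).
Sum of counts S = 22 over n = 5 seconds.
Posterior: Gamma(α+S, β+n) = Gamma(3.23+22, 1.02+5) = Gamma(25.23, 6.02).
Posterior β = 6.02.

6.02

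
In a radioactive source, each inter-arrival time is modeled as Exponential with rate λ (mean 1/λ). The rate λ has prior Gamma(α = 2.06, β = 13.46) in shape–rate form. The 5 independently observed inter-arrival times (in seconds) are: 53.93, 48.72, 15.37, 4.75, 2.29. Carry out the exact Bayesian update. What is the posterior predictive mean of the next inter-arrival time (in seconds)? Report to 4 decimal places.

With a Gamma(shape α, rate β) prior on the exponential rate λ, the posterior after n observations with total T = Σxᵢ is Gamma(α+n, β+T).
Sum of observations T = 125.06 seconds; n = 5.
Posterior: Gamma(2.06+5, 13.46+125.06) = Gamma(7.06, 138.52).
The predictive distribution for the next observation is Lomax; its mean is β/(α−1) = 138.52/6.06 = 22.8581.

22.8581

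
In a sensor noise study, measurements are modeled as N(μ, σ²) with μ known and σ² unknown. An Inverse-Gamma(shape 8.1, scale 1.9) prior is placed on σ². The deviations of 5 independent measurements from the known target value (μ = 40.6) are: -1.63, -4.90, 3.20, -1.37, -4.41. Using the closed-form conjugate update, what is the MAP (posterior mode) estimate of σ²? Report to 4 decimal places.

2.6738

With known mean μ and an Inverse-Gamma(α, β) prior on σ², the Normal likelihood is conjugate: posterior is Inv-Gamma(α + n/2, β + Σ(xᵢ−μ)²/2).
Σ(xᵢ−μ)² = (-1.63)² + (-4.90)² + (3.20)² + (-1.37)² + (-4.41)² = 58.2319.
Posterior: Inv-Gamma(8.1 + 5/2, 1.9 + 58.2319/2) = Inv-Gamma(10.60, 31.01595).
Mode = β/(α+1) = 31.01595/11.60 = 2.6738.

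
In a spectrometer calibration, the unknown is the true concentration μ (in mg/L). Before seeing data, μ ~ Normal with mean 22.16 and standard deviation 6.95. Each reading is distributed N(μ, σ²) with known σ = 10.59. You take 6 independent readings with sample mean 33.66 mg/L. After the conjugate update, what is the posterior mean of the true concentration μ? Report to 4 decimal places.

30.4515

For Normal data with known variance σ², a Normal(μ₀, σ₀²) prior on μ is conjugate. Posterior precision = 1/σ₀² + n/σ²; posterior mean is the precision-weighted average of μ₀ and x̄.
n·x̄ = 6·33.66 = 201.96.
σ₀² = 6.95² = 48.3025, σ² = 10.59² = 112.1481; σ² + n·σ₀² = 112.1481 + 6·48.3025 = 401.9631.
Posterior mean = (μ₀/σ₀² + n·x̄/σ²)/(1/σ₀² + n/σ²) = (σ²·μ₀ + σ₀²·n·x̄)/(σ² + n·σ₀²) = (112.1481·22.16 + 48.3025·201.96)/401.9631 = 12240.374796/401.9631 = 30.4515.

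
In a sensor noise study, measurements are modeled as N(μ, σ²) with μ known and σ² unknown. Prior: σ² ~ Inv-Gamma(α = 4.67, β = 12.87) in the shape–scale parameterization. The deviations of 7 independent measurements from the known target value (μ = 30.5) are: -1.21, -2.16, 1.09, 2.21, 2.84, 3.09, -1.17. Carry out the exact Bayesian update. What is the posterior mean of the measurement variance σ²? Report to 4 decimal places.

With known mean μ and an Inverse-Gamma(α, β) prior on σ², the Normal likelihood is conjugate: posterior is Inv-Gamma(α + n/2, β + Σ(xᵢ−μ)²/2).
Σ(xᵢ−μ)² = (-1.21)² + (-2.16)² + (1.09)² + (2.21)² + (2.84)² + (3.09)² + (-1.17)² = 31.1845.
Posterior: Inv-Gamma(4.67 + 7/2, 12.87 + 31.1845/2) = Inv-Gamma(8.17, 28.46225).
E[σ²|data] = β/(α−1) = 28.46225/7.17 = 3.9696.

3.9696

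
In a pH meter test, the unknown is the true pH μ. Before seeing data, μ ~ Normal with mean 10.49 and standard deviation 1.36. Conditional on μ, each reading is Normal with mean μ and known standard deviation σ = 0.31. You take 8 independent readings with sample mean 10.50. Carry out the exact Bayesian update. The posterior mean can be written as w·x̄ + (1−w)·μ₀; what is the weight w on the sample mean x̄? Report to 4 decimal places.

0.9935

For Normal data with known variance σ², a Normal(μ₀, σ₀²) prior on μ is conjugate. Posterior precision = 1/σ₀² + n/σ²; posterior mean is the precision-weighted average of μ₀ and x̄.
σ₀² = 1.36² = 1.8496, σ² = 0.31² = 0.0961. Prior precision 1/σ₀² = 1/1.8496; data precision n/σ² = 8/0.0961.
w = (n/σ²)/(1/σ₀² + n/σ²) = n·σ₀²/(σ² + n·σ₀²) = 8·1.8496/(0.0961 + 8·1.8496) = 14.7968/14.8929 = 0.9935.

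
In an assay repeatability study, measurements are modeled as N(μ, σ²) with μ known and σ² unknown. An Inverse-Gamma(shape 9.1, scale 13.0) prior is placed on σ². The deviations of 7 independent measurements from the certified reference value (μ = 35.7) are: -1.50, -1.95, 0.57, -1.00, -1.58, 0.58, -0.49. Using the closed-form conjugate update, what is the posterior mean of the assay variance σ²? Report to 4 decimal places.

1.5711

With known mean μ and an Inverse-Gamma(α, β) prior on σ², the Normal likelihood is conjugate: posterior is Inv-Gamma(α + n/2, β + Σ(xᵢ−μ)²/2).
Σ(xᵢ−μ)² = (-1.50)² + (-1.95)² + (0.57)² + (-1.00)² + (-1.58)² + (0.58)² + (-0.49)² = 10.4503.
Posterior: Inv-Gamma(9.1 + 7/2, 13.0 + 10.4503/2) = Inv-Gamma(12.60, 18.22515).
E[σ²|data] = β/(α−1) = 18.22515/11.60 = 1.5711.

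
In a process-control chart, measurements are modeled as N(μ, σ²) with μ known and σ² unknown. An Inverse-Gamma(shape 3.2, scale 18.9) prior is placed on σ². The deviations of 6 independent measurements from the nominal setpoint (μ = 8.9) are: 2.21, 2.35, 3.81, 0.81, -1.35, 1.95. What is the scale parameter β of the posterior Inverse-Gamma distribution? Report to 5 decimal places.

34.50190

With known mean μ and an Inverse-Gamma(α, β) prior on σ², the Normal likelihood is conjugate: posterior is Inv-Gamma(α + n/2, β + Σ(xᵢ−μ)²/2).
Σ(xᵢ−μ)² = (2.21)² + (2.35)² + (3.81)² + (0.81)² + (-1.35)² + (1.95)² = 31.2038.
Posterior: Inv-Gamma(3.2 + 6/2, 18.9 + 31.2038/2) = Inv-Gamma(6.20, 34.50190).
Posterior β = 34.50190.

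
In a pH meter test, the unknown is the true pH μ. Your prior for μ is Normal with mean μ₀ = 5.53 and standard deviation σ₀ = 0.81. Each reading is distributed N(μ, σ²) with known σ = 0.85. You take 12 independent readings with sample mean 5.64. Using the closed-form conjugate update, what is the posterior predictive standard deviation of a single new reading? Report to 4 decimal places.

For Normal data with known variance σ², a Normal(μ₀, σ₀²) prior on μ is conjugate. Posterior precision = 1/σ₀² + n/σ²; posterior mean is the precision-weighted average of μ₀ and x̄.
σ₀² = 0.81² = 0.6561, σ² = 0.85² = 0.7225; σ² + n·σ₀² = 0.7225 + 12·0.6561 = 8.5957.
Posterior precision = 1/σ₀² + n/σ² = 1/0.6561 + 12/0.7225 = (σ² + n·σ₀²)/(σ₀²σ²) = 8.5957/(0.6561·0.7225); posterior variance σₙ² = σ₀²σ²/(σ² + n·σ₀²) = 0.6561·0.7225/8.5957 = 0.055148.
Predictive variance for one new observation = σₙ² + σ² = 0.6561·0.7225/8.5957 + 0.7225 = σ²·(σ₀² + 8.5957)/8.5957 = 0.7225·9.2518/8.5957 = 0.777648; SD = √(0.7225·9.2518/8.5957) = 0.8818.

0.8818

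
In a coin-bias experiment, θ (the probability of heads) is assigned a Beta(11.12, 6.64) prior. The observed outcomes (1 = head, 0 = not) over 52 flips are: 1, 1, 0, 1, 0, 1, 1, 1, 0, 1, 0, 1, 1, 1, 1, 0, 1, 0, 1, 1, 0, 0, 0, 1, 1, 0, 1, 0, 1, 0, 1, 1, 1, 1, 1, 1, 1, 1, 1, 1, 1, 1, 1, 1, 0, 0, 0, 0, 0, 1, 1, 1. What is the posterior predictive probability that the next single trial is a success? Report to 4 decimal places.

0.6611

The Beta prior is conjugate to a Binomial/Bernoulli likelihood; the update adds successes to α and failures to β.
Posterior: Beta(α+k, β+n−k) = Beta(11.12+35, 6.64+17) = Beta(46.12, 23.64).
For a single future Bernoulli trial, P(success | data) = α/(α+β) = 0.6611.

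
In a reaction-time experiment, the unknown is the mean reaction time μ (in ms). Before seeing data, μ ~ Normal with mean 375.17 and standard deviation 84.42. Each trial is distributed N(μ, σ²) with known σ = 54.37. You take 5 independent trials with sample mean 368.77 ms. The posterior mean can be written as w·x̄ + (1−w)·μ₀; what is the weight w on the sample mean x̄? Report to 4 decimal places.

0.9234

For Normal data with known variance σ², a Normal(μ₀, σ₀²) prior on μ is conjugate. Posterior precision = 1/σ₀² + n/σ²; posterior mean is the precision-weighted average of μ₀ and x̄.
σ₀² = 84.42² = 7126.7364, σ² = 54.37² = 2956.0969. Prior precision 1/σ₀² = 1/7126.7364; data precision n/σ² = 5/2956.0969.
w = (n/σ²)/(1/σ₀² + n/σ²) = n·σ₀²/(σ² + n·σ₀²) = 5·7126.7364/(2956.0969 + 5·7126.7364) = 35633.682/38589.7789 = 0.9234.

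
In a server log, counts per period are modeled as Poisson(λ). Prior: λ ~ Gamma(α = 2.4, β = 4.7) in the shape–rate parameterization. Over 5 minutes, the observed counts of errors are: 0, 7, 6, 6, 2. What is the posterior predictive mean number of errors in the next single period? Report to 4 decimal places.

2.4124

With a Gamma(shape α, rate β) prior, the Poisson likelihood is conjugate: the posterior is Gamma(α + ΣXᵢ, β + n).
Sum of counts S = 21 over n = 5 minutes.
Posterior: Gamma(α+S, β+n) = Gamma(2.4+21, 4.7+5) = Gamma(23.4, 9.7).
The predictive distribution for one future period is NegBinom with mean α/β = 2.4124.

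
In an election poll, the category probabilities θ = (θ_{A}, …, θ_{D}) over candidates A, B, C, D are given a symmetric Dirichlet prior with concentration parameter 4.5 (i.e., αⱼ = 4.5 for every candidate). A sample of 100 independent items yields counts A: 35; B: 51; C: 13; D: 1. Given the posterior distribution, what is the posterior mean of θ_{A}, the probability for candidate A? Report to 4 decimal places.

0.3347

The Dirichlet prior is conjugate to the Multinomial likelihood: each posterior αⱼ = prior αⱼ + observed count nⱼ.
Posterior concentration: (39.5, 55.5, 17.5, 5.5), total = 118.0.
E[θ_{A}|data] = α_{A}/Σα = 39.5/118.0 = 0.3347.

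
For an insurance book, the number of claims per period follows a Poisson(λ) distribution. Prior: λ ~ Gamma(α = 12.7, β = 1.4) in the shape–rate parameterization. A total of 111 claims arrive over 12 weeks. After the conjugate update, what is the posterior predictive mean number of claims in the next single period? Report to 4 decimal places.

With a Gamma(shape α, rate β) prior, the Poisson likelihood is conjugate: the posterior is Gamma(α + ΣXᵢ, β + n).
Posterior: Gamma(α+S, β+n) = Gamma(12.7+111, 1.4+12) = Gamma(123.7, 13.4).
The predictive distribution for one future period is NegBinom with mean α/β = 9.2313.

9.2313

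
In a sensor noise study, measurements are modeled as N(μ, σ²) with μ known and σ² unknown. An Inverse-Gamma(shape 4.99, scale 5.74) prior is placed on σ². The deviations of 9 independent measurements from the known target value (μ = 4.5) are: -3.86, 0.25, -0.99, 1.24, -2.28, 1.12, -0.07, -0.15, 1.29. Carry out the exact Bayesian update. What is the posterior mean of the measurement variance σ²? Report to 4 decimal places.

2.1852

With known mean μ and an Inverse-Gamma(α, β) prior on σ², the Normal likelihood is conjugate: posterior is Inv-Gamma(α + n/2, β + Σ(xᵢ−μ)²/2).
Σ(xᵢ−μ)² = (-3.86)² + (0.25)² + (-0.99)² + (1.24)² + (-2.28)² + (1.12)² + (-0.07)² + (-0.15)² + (1.29)² = 25.6241.
Posterior: Inv-Gamma(4.99 + 9/2, 5.74 + 25.6241/2) = Inv-Gamma(9.49, 18.55205).
E[σ²|data] = β/(α−1) = 18.55205/8.49 = 2.1852.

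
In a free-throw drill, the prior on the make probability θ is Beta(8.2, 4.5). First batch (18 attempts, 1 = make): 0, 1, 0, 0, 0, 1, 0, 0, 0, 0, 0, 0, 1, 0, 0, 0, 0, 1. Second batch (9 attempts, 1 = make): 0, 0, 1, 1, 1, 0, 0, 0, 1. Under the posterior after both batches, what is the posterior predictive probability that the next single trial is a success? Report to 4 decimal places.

The Beta prior is conjugate to a Binomial/Bernoulli likelihood; the update adds successes to α and failures to β.
After batch 1: Beta(8.2+4, 4.5+14) = Beta(12.2, 18.5).
After batch 2: Beta(12.2+4, 18.5+5) = Beta(16.2, 23.5).
For a single future Bernoulli trial, P(success | data) = α/(α+β) = 0.4081.

0.4081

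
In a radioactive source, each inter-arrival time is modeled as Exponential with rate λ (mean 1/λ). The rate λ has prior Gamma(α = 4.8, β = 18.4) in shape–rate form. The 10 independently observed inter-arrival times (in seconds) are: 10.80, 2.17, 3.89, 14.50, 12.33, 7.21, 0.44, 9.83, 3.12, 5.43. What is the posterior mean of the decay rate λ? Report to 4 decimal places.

With a Gamma(shape α, rate β) prior on the exponential rate λ, the posterior after n observations with total T = Σxᵢ is Gamma(α+n, β+T).
Sum of observations T = 69.72 seconds; n = 10.
Posterior: Gamma(4.8+10, 18.4+69.72) = Gamma(14.8, 88.12).
Posterior mean of λ = α/β = 14.8/88.12 = 0.1680.

0.1680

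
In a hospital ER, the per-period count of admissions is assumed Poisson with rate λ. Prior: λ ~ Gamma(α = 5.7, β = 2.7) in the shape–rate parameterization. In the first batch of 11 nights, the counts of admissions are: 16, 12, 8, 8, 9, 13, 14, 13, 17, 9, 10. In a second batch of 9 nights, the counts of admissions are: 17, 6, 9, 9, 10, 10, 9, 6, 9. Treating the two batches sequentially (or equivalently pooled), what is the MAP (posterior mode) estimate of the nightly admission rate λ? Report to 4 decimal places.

9.6344

With a Gamma(shape α, rate β) prior, the Poisson likelihood is conjugate: the posterior is Gamma(α + ΣXᵢ, β + n).
Batch 1: sum of counts S = 129 over n = 11 nights.
After batch 1: Gamma(α+S, β+n) = Gamma(5.7+129, 2.7+11) = Gamma(134.7, 13.7).
Batch 2: sum of counts S = 85 over n = 9 nights.
After batch 2: Gamma(α+S, β+n) = Gamma(134.7+85, 13.7+9) = Gamma(219.7, 22.7).
Mode of Gamma(α,β) for α≥1 is (α−1)/β = 218.7/22.7 = 9.6344.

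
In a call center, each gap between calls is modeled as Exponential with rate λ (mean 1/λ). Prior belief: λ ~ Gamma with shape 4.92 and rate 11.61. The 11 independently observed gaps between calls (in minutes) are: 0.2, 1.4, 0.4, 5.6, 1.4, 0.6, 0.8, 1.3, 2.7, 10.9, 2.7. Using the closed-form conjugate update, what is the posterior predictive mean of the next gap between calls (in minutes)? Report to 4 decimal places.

2.6548

With a Gamma(shape α, rate β) prior on the exponential rate λ, the posterior after n observations with total T = Σxᵢ is Gamma(α+n, β+T).
Sum of observations T = 28.0 minutes; n = 11.
Posterior: Gamma(4.92+11, 11.61+28.0) = Gamma(15.92, 39.61).
The predictive distribution for the next observation is Lomax; its mean is β/(α−1) = 39.61/14.92 = 2.6548.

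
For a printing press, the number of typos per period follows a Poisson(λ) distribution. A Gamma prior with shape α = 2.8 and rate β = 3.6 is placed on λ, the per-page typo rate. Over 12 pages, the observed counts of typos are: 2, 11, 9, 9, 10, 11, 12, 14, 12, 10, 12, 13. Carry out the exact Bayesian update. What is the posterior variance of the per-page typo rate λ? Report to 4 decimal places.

0.5251

With a Gamma(shape α, rate β) prior, the Poisson likelihood is conjugate: the posterior is Gamma(α + ΣXᵢ, β + n).
Sum of counts S = 125 over n = 12 pages.
Posterior: Gamma(α+S, β+n) = Gamma(2.8+125, 3.6+12) = Gamma(127.8, 15.6).
Var = α/β² = 127.8/15.6² = 0.5251.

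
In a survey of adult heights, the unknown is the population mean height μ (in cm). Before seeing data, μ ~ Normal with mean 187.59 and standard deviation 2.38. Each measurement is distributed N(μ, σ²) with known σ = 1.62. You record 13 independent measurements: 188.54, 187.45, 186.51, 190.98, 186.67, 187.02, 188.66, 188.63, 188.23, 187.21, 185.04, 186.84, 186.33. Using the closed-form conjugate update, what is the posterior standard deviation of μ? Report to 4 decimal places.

For Normal data with known variance σ², a Normal(μ₀, σ₀²) prior on μ is conjugate. Posterior precision = 1/σ₀² + n/σ²; posterior mean is the precision-weighted average of μ₀ and x̄.
σ₀² = 2.38² = 5.6644, σ² = 1.62² = 2.6244; σ² + n·σ₀² = 2.6244 + 13·5.6644 = 76.2616.
Posterior precision = 1/σ₀² + n/σ² = 1/5.6644 + 13/2.6244 = (σ² + n·σ₀²)/(σ₀²σ²) = 76.2616/(5.6644·2.6244); posterior variance σₙ² = σ₀²σ²/(σ² + n·σ₀²) = 5.6644·2.6244/76.2616 = 0.194930.
Posterior SD = √σₙ² = √(5.6644·2.6244/76.2616) = 0.4415.

0.4415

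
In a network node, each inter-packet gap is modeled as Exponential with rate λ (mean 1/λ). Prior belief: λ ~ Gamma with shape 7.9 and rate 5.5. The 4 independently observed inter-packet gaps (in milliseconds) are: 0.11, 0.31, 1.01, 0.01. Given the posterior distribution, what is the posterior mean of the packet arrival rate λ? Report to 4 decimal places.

With a Gamma(shape α, rate β) prior on the exponential rate λ, the posterior after n observations with total T = Σxᵢ is Gamma(α+n, β+T).
Sum of observations T = 1.44 milliseconds; n = 4.
Posterior: Gamma(7.9+4, 5.5+1.44) = Gamma(11.9, 6.94).
Posterior mean of λ = α/β = 11.9/6.94 = 1.7147.

1.7147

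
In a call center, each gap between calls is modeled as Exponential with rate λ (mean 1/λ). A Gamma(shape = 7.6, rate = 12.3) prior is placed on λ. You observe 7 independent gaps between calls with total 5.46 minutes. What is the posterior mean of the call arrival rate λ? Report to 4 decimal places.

0.8221

With a Gamma(shape α, rate β) prior on the exponential rate λ, the posterior after n observations with total T = Σxᵢ is Gamma(α+n, β+T).
Posterior: Gamma(7.6+7, 12.3+5.46) = Gamma(14.6, 17.76).
Posterior mean of λ = α/β = 14.6/17.76 = 0.8221.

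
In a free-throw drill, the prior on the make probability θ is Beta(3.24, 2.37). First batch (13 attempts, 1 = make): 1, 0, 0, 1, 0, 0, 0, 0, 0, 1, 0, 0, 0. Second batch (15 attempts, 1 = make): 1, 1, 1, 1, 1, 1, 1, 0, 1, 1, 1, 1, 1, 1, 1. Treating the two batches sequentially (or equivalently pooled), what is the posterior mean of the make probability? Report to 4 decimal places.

The Beta prior is conjugate to a Binomial/Bernoulli likelihood; the update adds successes to α and failures to β.
After batch 1: Beta(3.24+3, 2.37+10) = Beta(6.24, 12.37).
After batch 2: Beta(6.24+14, 12.37+1) = Beta(20.24, 13.37).
Posterior mean = α/(α+β) = 20.24/33.61 = 0.6022.

0.6022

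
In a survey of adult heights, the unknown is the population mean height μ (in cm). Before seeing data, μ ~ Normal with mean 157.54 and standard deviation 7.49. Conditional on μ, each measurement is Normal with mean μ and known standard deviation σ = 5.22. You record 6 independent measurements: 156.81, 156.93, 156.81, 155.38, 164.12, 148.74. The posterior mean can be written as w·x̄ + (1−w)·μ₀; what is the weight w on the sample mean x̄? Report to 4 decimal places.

For Normal data with known variance σ², a Normal(μ₀, σ₀²) prior on μ is conjugate. Posterior precision = 1/σ₀² + n/σ²; posterior mean is the precision-weighted average of μ₀ and x̄.
σ₀² = 7.49² = 56.1001, σ² = 5.22² = 27.2484. Prior precision 1/σ₀² = 1/56.1001; data precision n/σ² = 6/27.2484.
w = (n/σ²)/(1/σ₀² + n/σ²) = n·σ₀²/(σ² + n·σ₀²) = 6·56.1001/(27.2484 + 6·56.1001) = 336.6006/363.849 = 0.9251.

0.9251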